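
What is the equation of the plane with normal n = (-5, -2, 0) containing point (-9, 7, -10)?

The plane through P with normal n = (a, b, c) satisfies n·(r - P) = 0,
i.e. ax + by + cz = a·x₀ + b·y₀ + c·z₀.
d = (-5)·(-9) + (-2)·7 + 0·(-10)
  = 45 - 14 + 0
  = 31
Equation: -5x - 2y = 31

-5x - 2y = 31


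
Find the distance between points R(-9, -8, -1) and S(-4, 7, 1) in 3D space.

d = √[(x₂-x₁)² + (y₂-y₁)² + (z₂-z₁)²]
  = √[5² + 15² + 2²]
  = √[25 + 225 + 4]
  = √254
  ≈ 15.94

15.94


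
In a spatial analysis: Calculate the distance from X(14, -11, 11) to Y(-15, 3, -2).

d = √[(x₂-x₁)² + (y₂-y₁)² + (z₂-z₁)²]
  = √[(-29)² + 14² + (-13)²]
  = √[841 + 196 + 169]
  = √1206
  ≈ 34.73

34.73


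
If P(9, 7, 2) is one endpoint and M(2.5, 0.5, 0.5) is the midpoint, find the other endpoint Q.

Q = 2M - P
  = (2·2.5 - 9, 2·0.5 - 7, 2·0.5 - 2)
  = (5 - 9, 1 - 7, 1 - 2)
  = (-4, -6, -1)

(-4, -6, -1)


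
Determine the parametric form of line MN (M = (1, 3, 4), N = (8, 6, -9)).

Direction vector d = N - M = (8 - 1, 6 - 3, -9 - 4) = (7, 3, -13)
Parametric form r = M + t·d:
x = 1 + 7t, y = 3 + 3t, z = 4 - 13t

x = 1 + 7t, y = 3 + 3t, z = 4 - 13t


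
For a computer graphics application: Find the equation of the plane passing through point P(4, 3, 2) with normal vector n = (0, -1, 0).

The plane through P with normal n = (a, b, c) satisfies n·(r - P) = 0,
i.e. ax + by + cz = a·x₀ + b·y₀ + c·z₀.
d = 0·4 + (-1)·3 + 0·2
  = 0 - 3 + 0
  = -3
Equation: -y = -3

-y = -3


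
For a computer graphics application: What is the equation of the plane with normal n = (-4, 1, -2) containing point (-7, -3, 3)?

The plane through P with normal n = (a, b, c) satisfies n·(r - P) = 0,
i.e. ax + by + cz = a·x₀ + b·y₀ + c·z₀.
d = (-4)·(-7) + 1·(-3) + (-2)·3
  = 28 - 3 - 6
  = 19
Equation: -4x + y - 2z = 19

-4x + y - 2z = 19


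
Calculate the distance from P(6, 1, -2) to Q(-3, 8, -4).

d = √[(x₂-x₁)² + (y₂-y₁)² + (z₂-z₁)²]
  = √[(-9)² + 7² + (-2)²]
  = √[81 + 49 + 4]
  = √134
  ≈ 11.58

11.58


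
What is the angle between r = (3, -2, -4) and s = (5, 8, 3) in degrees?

r·s = 3·5 + (-2)·8 + (-4)·3 = 15 - 16 - 12 = -13
|r| = √(3² + (-2)² + (-4)²) = √29 ≈ 5.385
|s| = √(5² + 8² + 3²) = √98 ≈ 9.899
cos θ = (r·s)/(|r||s|) = -13/(5.385·9.899) ≈ -0.2439
θ = arccos(-0.2439) ≈ 104.1°

104.1°


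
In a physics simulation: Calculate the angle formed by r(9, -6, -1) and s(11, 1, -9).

r·s = 9·11 + (-6)·1 + (-1)·(-9) = 99 - 6 + 9 = 102
|r| = √(9² + (-6)² + (-1)²) = √118 ≈ 10.86
|s| = √(11² + 1² + (-9)²) = √203 ≈ 14.25
cos θ = (r·s)/(|r||s|) = 102/(10.86·14.25) ≈ 0.659
θ = arccos(0.659) ≈ 48.77°

48.77°


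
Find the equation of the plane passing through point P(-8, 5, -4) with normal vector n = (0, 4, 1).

The plane through P with normal n = (a, b, c) satisfies n·(r - P) = 0,
i.e. ax + by + cz = a·x₀ + b·y₀ + c·z₀.
d = 0·(-8) + 4·5 + 1·(-4)
  = 0 + 20 - 4
  = 16
Equation: 4y + z = 16

4y + z = 16


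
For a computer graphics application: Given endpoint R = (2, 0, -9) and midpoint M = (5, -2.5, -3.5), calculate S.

S = 2M - R
  = (2·5 - 2, 2·(-2.5) - 0, 2·(-3.5) - (-9))
  = (10 - 2, -5 + 0, -7 + 9)
  = (8, -5, 2)

(8, -5, 2)


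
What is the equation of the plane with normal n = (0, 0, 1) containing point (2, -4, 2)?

The plane through P with normal n = (a, b, c) satisfies n·(r - P) = 0,
i.e. ax + by + cz = a·x₀ + b·y₀ + c·z₀.
d = 0·2 + 0·(-4) + 1·2
  = 0 + 0 + 2
  = 2
Equation: z = 2

z = 2


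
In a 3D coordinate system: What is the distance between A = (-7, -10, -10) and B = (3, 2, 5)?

d = √[(x₂-x₁)² + (y₂-y₁)² + (z₂-z₁)²]
  = √[10² + 12² + 15²]
  = √[100 + 144 + 225]
  = √469
  ≈ 21.66

21.66


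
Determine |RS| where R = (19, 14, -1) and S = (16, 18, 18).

d = √[(x₂-x₁)² + (y₂-y₁)² + (z₂-z₁)²]
  = √[(-3)² + 4² + 19²]
  = √[9 + 16 + 361]
  = √386
  ≈ 19.65

19.65


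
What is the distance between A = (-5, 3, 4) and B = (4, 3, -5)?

d = √[(x₂-x₁)² + (y₂-y₁)² + (z₂-z₁)²]
  = √[9² + 0² + (-9)²]
  = √[81 + 0 + 81]
  = √162
  ≈ 12.73

12.73


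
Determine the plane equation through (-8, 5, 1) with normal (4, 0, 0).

The plane through P with normal n = (a, b, c) satisfies n·(r - P) = 0,
i.e. ax + by + cz = a·x₀ + b·y₀ + c·z₀.
d = 4·(-8) + 0·5 + 0·1
  = -32 + 0 + 0
  = -32
Equation: 4x = -32

4x = -32


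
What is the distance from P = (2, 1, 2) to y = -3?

distance = |a·x₀ + b·y₀ + c·z₀ - d| / √(a² + b² + c²)
  = |0·2 + 1·1 + 0·2 - (-3)| / √(0² + 1² + 0²)
  = |0 + 1 + 0 + 3| / √(0 + 1 + 0)
  = |4| / √1
  = 4 / 1
  ≈ 4

4


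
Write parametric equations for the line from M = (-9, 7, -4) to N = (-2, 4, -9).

Direction vector d = N - M = (-2 + 9, 4 - 7, -9 + 4) = (7, -3, -5)
Parametric form r = M + t·d:
x = -9 + 7t, y = 7 - 3t, z = -4 - 5t

x = -9 + 7t, y = 7 - 3t, z = -4 - 5t


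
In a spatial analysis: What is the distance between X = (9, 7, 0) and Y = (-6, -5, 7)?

d = √[(x₂-x₁)² + (y₂-y₁)² + (z₂-z₁)²]
  = √[(-15)² + (-12)² + 7²]
  = √[225 + 144 + 49]
  = √418
  ≈ 20.45

20.45


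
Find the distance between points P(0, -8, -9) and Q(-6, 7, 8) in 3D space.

d = √[(x₂-x₁)² + (y₂-y₁)² + (z₂-z₁)²]
  = √[(-6)² + 15² + 17²]
  = √[36 + 225 + 289]
  = √550
  ≈ 23.45

23.45


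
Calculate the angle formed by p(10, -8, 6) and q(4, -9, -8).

p·q = 10·4 + (-8)·(-9) + 6·(-8) = 40 + 72 - 48 = 64
|p| = √(10² + (-8)² + 6²) = √200 ≈ 14.14
|q| = √(4² + (-9)² + (-8)²) = √161 ≈ 12.69
cos θ = (p·q)/(|p||q|) = 64/(14.14·12.69) ≈ 0.3567
θ = arccos(0.3567) ≈ 69.1°

69.1°


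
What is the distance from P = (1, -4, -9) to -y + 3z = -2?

distance = |a·x₀ + b·y₀ + c·z₀ - d| / √(a² + b² + c²)
  = |0·1 + (-1)·(-4) + 3·(-9) - (-2)| / √(0² + (-1)² + 3²)
  = |0 + 4 - 27 + 2| / √(0 + 1 + 9)
  = |-21| / √10
  = 21 / 3.162
  ≈ 6.641

6.641


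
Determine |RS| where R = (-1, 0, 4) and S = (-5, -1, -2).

d = √[(x₂-x₁)² + (y₂-y₁)² + (z₂-z₁)²]
  = √[(-4)² + (-1)² + (-6)²]
  = √[16 + 1 + 36]
  = √53
  ≈ 7.28

7.28


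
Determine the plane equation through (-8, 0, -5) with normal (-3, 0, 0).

The plane through P with normal n = (a, b, c) satisfies n·(r - P) = 0,
i.e. ax + by + cz = a·x₀ + b·y₀ + c·z₀.
d = (-3)·(-8) + 0·0 + 0·(-5)
  = 24 + 0 + 0
  = 24
Equation: -3x = 24

-3x = 24


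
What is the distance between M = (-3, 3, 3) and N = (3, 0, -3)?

d = √[(x₂-x₁)² + (y₂-y₁)² + (z₂-z₁)²]
  = √[6² + (-3)² + (-6)²]
  = √[36 + 9 + 36]
  = √81
  ≈ 9

9


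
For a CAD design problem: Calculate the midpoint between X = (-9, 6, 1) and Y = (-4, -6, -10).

M = ((x₁+x₂)/2, (y₁+y₂)/2, (z₁+z₂)/2)
  = ((-9 - 4)/2, (6 - 6)/2, (1 - 10)/2)
  = (-13/2, 0/2, -9/2)
  = (-6.5, 0, -4.5)

(-6.5, 0, -4.5)


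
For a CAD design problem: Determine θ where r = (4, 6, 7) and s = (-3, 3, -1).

r·s = 4·(-3) + 6·3 + 7·(-1) = -12 + 18 - 7 = -1
|r| = √(4² + 6² + 7²) = √101 ≈ 10.05
|s| = √((-3)² + 3² + (-1)²) = √19 ≈ 4.359
cos θ = (r·s)/(|r||s|) = -1/(10.05·4.359) ≈ -0.02283
θ = arccos(-0.02283) ≈ 91.31°

91.31°


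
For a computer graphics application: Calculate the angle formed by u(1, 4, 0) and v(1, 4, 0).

u·v = 1·1 + 4·4 + 0·0 = 1 + 16 + 0 = 17
|u| = √(1² + 4² + 0²) = √17 ≈ 4.123
|v| = √(1² + 4² + 0²) = √17 ≈ 4.123
cos θ = (u·v)/(|u||v|) = 17/(4.123·4.123) ≈ 1
θ = arccos(1) ≈ 0°

0°


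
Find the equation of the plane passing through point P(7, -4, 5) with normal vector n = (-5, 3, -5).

The plane through P with normal n = (a, b, c) satisfies n·(r - P) = 0,
i.e. ax + by + cz = a·x₀ + b·y₀ + c·z₀.
d = (-5)·7 + 3·(-4) + (-5)·5
  = -35 - 12 - 25
  = -72
Equation: -5x + 3y - 5z = -72

-5x + 3y - 5z = -72


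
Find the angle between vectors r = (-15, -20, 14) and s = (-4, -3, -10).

r·s = (-15)·(-4) + (-20)·(-3) + 14·(-10) = 60 + 60 - 140 = -20
|r| = √((-15)² + (-20)² + 14²) = √821 ≈ 28.65
|s| = √((-4)² + (-3)² + (-10)²) = √125 ≈ 11.18
cos θ = (r·s)/(|r||s|) = -20/(28.65·11.18) ≈ -0.06243
θ = arccos(-0.06243) ≈ 93.58°

93.58°


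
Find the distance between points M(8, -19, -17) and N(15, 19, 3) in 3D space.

d = √[(x₂-x₁)² + (y₂-y₁)² + (z₂-z₁)²]
  = √[7² + 38² + 20²]
  = √[49 + 1444 + 400]
  = √1893
  ≈ 43.51

43.51


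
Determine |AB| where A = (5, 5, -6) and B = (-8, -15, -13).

d = √[(x₂-x₁)² + (y₂-y₁)² + (z₂-z₁)²]
  = √[(-13)² + (-20)² + (-7)²]
  = √[169 + 400 + 49]
  = √618
  ≈ 24.86

24.86


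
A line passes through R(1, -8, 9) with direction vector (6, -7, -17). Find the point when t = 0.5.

P(t) = R + t·d
  = (1 + 6·0.5, -8 + (-7)·0.5, 9 + (-17)·0.5)
  = (1 + 3, -8 - 3.5, 9 - 8.5)
  = (4, -11.5, 0.5)

(4, -11.5, 0.5)


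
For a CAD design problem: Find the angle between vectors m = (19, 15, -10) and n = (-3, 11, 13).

m·n = 19·(-3) + 15·11 + (-10)·13 = -57 + 165 - 130 = -22
|m| = √(19² + 15² + (-10)²) = √686 ≈ 26.19
|n| = √((-3)² + 11² + 13²) = √299 ≈ 17.29
cos θ = (m·n)/(|m||n|) = -22/(26.19·17.29) ≈ -0.04858
θ = arccos(-0.04858) ≈ 92.78°

92.78°


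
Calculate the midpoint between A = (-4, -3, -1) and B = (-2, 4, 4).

M = ((x₁+x₂)/2, (y₁+y₂)/2, (z₁+z₂)/2)
  = ((-4 - 2)/2, (-3 + 4)/2, (-1 + 4)/2)
  = (-6/2, 1/2, 3/2)
  = (-3, 0.5, 1.5)

(-3, 0.5, 1.5)


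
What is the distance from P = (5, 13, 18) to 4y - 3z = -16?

distance = |a·x₀ + b·y₀ + c·z₀ - d| / √(a² + b² + c²)
  = |0·5 + 4·13 + (-3)·18 - (-16)| / √(0² + 4² + (-3)²)
  = |0 + 52 - 54 + 16| / √(0 + 16 + 9)
  = |14| / √25
  = 14 / 5
  ≈ 2.8

2.8


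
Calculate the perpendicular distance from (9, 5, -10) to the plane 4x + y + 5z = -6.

distance = |a·x₀ + b·y₀ + c·z₀ - d| / √(a² + b² + c²)
  = |4·9 + 1·5 + 5·(-10) - (-6)| / √(4² + 1² + 5²)
  = |36 + 5 - 50 + 6| / √(16 + 1 + 25)
  = |-3| / √42
  = 3 / 6.481
  ≈ 0.4629

0.4629


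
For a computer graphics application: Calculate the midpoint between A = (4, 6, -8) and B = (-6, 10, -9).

M = ((x₁+x₂)/2, (y₁+y₂)/2, (z₁+z₂)/2)
  = ((4 - 6)/2, (6 + 10)/2, (-8 - 9)/2)
  = (-2/2, 16/2, -17/2)
  = (-1, 8, -8.5)

(-1, 8, -8.5)


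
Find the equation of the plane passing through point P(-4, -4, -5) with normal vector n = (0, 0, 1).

The plane through P with normal n = (a, b, c) satisfies n·(r - P) = 0,
i.e. ax + by + cz = a·x₀ + b·y₀ + c·z₀.
d = 0·(-4) + 0·(-4) + 1·(-5)
  = 0 + 0 - 5
  = -5
Equation: z = -5

z = -5


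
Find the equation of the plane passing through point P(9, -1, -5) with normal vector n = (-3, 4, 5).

The plane through P with normal n = (a, b, c) satisfies n·(r - P) = 0,
i.e. ax + by + cz = a·x₀ + b·y₀ + c·z₀.
d = (-3)·9 + 4·(-1) + 5·(-5)
  = -27 - 4 - 25
  = -56
Equation: -3x + 4y + 5z = -56

-3x + 4y + 5z = -56


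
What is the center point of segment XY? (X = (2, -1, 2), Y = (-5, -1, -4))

M = ((x₁+x₂)/2, (y₁+y₂)/2, (z₁+z₂)/2)
  = ((2 - 5)/2, (-1 - 1)/2, (2 - 4)/2)
  = (-3/2, -2/2, -2/2)
  = (-1.5, -1, -1)

(-1.5, -1, -1)


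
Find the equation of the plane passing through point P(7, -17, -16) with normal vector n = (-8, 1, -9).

The plane through P with normal n = (a, b, c) satisfies n·(r - P) = 0,
i.e. ax + by + cz = a·x₀ + b·y₀ + c·z₀.
d = (-8)·7 + 1·(-17) + (-9)·(-16)
  = -56 - 17 + 144
  = 71
Equation: -8x + y - 9z = 71

-8x + y - 9z = 71


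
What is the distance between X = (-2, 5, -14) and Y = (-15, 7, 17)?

d = √[(x₂-x₁)² + (y₂-y₁)² + (z₂-z₁)²]
  = √[(-13)² + 2² + 31²]
  = √[169 + 4 + 961]
  = √1134
  ≈ 33.67

33.67


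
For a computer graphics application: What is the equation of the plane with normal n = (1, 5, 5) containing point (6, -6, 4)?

The plane through P with normal n = (a, b, c) satisfies n·(r - P) = 0,
i.e. ax + by + cz = a·x₀ + b·y₀ + c·z₀.
d = 1·6 + 5·(-6) + 5·4
  = 6 - 30 + 20
  = -4
Equation: x + 5y + 5z = -4

x + 5y + 5z = -4


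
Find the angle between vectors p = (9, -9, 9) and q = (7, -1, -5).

p·q = 9·7 + (-9)·(-1) + 9·(-5) = 63 + 9 - 45 = 27
|p| = √(9² + (-9)² + 9²) = √243 ≈ 15.59
|q| = √(7² + (-1)² + (-5)²) = √75 ≈ 8.66
cos θ = (p·q)/(|p||q|) = 27/(15.59·8.66) ≈ 0.2
θ = arccos(0.2) ≈ 78.46°

78.46°


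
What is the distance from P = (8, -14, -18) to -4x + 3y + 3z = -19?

distance = |a·x₀ + b·y₀ + c·z₀ - d| / √(a² + b² + c²)
  = |(-4)·8 + 3·(-14) + 3·(-18) - (-19)| / √((-4)² + 3² + 3²)
  = |-32 - 42 - 54 + 19| / √(16 + 9 + 9)
  = |-109| / √34
  = 109 / 5.831
  ≈ 18.69

18.69


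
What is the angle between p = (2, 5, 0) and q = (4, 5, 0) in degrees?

p·q = 2·4 + 5·5 + 0·0 = 8 + 25 + 0 = 33
|p| = √(2² + 5² + 0²) = √29 ≈ 5.385
|q| = √(4² + 5² + 0²) = √41 ≈ 6.403
cos θ = (p·q)/(|p||q|) = 33/(5.385·6.403) ≈ 0.957
θ = arccos(0.957) ≈ 16.86°

16.86°


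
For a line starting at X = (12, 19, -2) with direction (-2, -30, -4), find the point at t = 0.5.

P(t) = X + t·d
  = (12 + (-2)·0.5, 19 + (-30)·0.5, -2 + (-4)·0.5)
  = (12 - 1, 19 - 15, -2 - 2)
  = (11, 4, -4)

(11, 4, -4)


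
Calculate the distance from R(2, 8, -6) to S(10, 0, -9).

d = √[(x₂-x₁)² + (y₂-y₁)² + (z₂-z₁)²]
  = √[8² + (-8)² + (-3)²]
  = √[64 + 64 + 9]
  = √137
  ≈ 11.7

11.7


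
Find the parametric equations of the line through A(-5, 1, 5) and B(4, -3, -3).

Direction vector d = B - A = (4 + 5, -3 - 1, -3 - 5) = (9, -4, -8)
Parametric form r = A + t·d:
x = -5 + 9t, y = 1 - 4t, z = 5 - 8t

x = -5 + 9t, y = 1 - 4t, z = 5 - 8t


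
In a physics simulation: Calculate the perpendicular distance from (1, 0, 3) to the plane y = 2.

distance = |a·x₀ + b·y₀ + c·z₀ - d| / √(a² + b² + c²)
  = |0·1 + 1·0 + 0·3 - 2| / √(0² + 1² + 0²)
  = |0 + 0 + 0 - 2| / √(0 + 1 + 0)
  = |-2| / √1
  = 2 / 1
  ≈ 2

2


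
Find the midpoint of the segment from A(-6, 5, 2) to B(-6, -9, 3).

M = ((x₁+x₂)/2, (y₁+y₂)/2, (z₁+z₂)/2)
  = ((-6 - 6)/2, (5 - 9)/2, (2 + 3)/2)
  = (-12/2, -4/2, 5/2)
  = (-6, -2, 2.5)

(-6, -2, 2.5)


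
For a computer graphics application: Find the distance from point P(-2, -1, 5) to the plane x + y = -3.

distance = |a·x₀ + b·y₀ + c·z₀ - d| / √(a² + b² + c²)
  = |1·(-2) + 1·(-1) + 0·5 - (-3)| / √(1² + 1² + 0²)
  = |-2 - 1 + 0 + 3| / √(1 + 1 + 0)
  = |0| / √2
  = 0 / 1.414
  ≈ 0

0


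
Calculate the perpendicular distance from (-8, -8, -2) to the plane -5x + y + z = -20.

distance = |a·x₀ + b·y₀ + c·z₀ - d| / √(a² + b² + c²)
  = |(-5)·(-8) + 1·(-8) + 1·(-2) - (-20)| / √((-5)² + 1² + 1²)
  = |40 - 8 - 2 + 20| / √(25 + 1 + 1)
  = |50| / √27
  = 50 / 5.196
  ≈ 9.623

9.623


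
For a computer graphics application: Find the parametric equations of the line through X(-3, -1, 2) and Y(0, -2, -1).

Direction vector d = Y - X = (0 + 3, -2 + 1, -1 - 2) = (3, -1, -3)
Parametric form r = X + t·d:
x = -3 + 3t, y = -1 - t, z = 2 - 3t

x = -3 + 3t, y = -1 - t, z = 2 - 3t


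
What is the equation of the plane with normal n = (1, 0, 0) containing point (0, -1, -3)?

The plane through P with normal n = (a, b, c) satisfies n·(r - P) = 0,
i.e. ax + by + cz = a·x₀ + b·y₀ + c·z₀.
d = 1·0 + 0·(-1) + 0·(-3)
  = 0 + 0 + 0
  = 0
Equation: x = 0

x = 0


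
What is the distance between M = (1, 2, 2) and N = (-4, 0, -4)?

d = √[(x₂-x₁)² + (y₂-y₁)² + (z₂-z₁)²]
  = √[(-5)² + (-2)² + (-6)²]
  = √[25 + 4 + 36]
  = √65
  ≈ 8.062

8.062


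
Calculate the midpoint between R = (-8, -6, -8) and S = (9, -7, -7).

M = ((x₁+x₂)/2, (y₁+y₂)/2, (z₁+z₂)/2)
  = ((-8 + 9)/2, (-6 - 7)/2, (-8 - 7)/2)
  = (1/2, -13/2, -15/2)
  = (0.5, -6.5, -7.5)

(0.5, -6.5, -7.5)


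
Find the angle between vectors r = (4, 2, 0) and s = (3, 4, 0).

r·s = 4·3 + 2·4 + 0·0 = 12 + 8 + 0 = 20
|r| = √(4² + 2² + 0²) = √20 ≈ 4.472
|s| = √(3² + 4² + 0²) = √25 ≈ 5
cos θ = (r·s)/(|r||s|) = 20/(4.472·5) ≈ 0.8944
θ = arccos(0.8944) ≈ 26.57°

26.57°


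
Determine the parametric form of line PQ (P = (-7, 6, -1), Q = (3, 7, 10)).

Direction vector d = Q - P = (3 + 7, 7 - 6, 10 + 1) = (10, 1, 11)
Parametric form r = P + t·d:
x = -7 + 10t, y = 6 + t, z = -1 + 11t

x = -7 + 10t, y = 6 + t, z = -1 + 11t


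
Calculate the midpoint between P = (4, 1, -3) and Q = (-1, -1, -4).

M = ((x₁+x₂)/2, (y₁+y₂)/2, (z₁+z₂)/2)
  = ((4 - 1)/2, (1 - 1)/2, (-3 - 4)/2)
  = (3/2, 0/2, -7/2)
  = (1.5, 0, -3.5)

(1.5, 0, -3.5)


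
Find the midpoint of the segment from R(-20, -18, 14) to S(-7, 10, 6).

M = ((x₁+x₂)/2, (y₁+y₂)/2, (z₁+z₂)/2)
  = ((-20 - 7)/2, (-18 + 10)/2, (14 + 6)/2)
  = (-27/2, -8/2, 20/2)
  = (-13.5, -4, 10)

(-13.5, -4, 10)


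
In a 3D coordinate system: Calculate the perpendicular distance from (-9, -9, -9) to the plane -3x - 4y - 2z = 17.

distance = |a·x₀ + b·y₀ + c·z₀ - d| / √(a² + b² + c²)
  = |(-3)·(-9) + (-4)·(-9) + (-2)·(-9) - 17| / √((-3)² + (-4)² + (-2)²)
  = |27 + 36 + 18 - 17| / √(9 + 16 + 4)
  = |64| / √29
  = 64 / 5.385
  ≈ 11.88

11.88


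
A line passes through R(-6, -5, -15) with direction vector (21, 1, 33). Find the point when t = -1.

P(t) = R + t·d
  = (-6 + 21·(-1), -5 + 1·(-1), -15 + 33·(-1))
  = (-6 - 21, -5 - 1, -15 - 33)
  = (-27, -6, -48)

(-27, -6, -48)


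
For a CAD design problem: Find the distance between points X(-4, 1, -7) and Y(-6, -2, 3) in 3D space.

d = √[(x₂-x₁)² + (y₂-y₁)² + (z₂-z₁)²]
  = √[(-2)² + (-3)² + 10²]
  = √[4 + 9 + 100]
  = √113
  ≈ 10.63

10.63


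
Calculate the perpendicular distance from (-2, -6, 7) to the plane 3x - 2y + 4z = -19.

distance = |a·x₀ + b·y₀ + c·z₀ - d| / √(a² + b² + c²)
  = |3·(-2) + (-2)·(-6) + 4·7 - (-19)| / √(3² + (-2)² + 4²)
  = |-6 + 12 + 28 + 19| / √(9 + 4 + 16)
  = |53| / √29
  = 53 / 5.385
  ≈ 9.842

9.842


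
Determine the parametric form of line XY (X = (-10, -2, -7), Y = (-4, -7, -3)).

Direction vector d = Y - X = (-4 + 10, -7 + 2, -3 + 7) = (6, -5, 4)
Parametric form r = X + t·d:
x = -10 + 6t, y = -2 - 5t, z = -7 + 4t

x = -10 + 6t, y = -2 - 5t, z = -7 + 4t


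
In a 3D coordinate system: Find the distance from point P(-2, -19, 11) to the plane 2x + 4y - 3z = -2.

distance = |a·x₀ + b·y₀ + c·z₀ - d| / √(a² + b² + c²)
  = |2·(-2) + 4·(-19) + (-3)·11 - (-2)| / √(2² + 4² + (-3)²)
  = |-4 - 76 - 33 + 2| / √(4 + 16 + 9)
  = |-111| / √29
  = 111 / 5.385
  ≈ 20.61

20.61


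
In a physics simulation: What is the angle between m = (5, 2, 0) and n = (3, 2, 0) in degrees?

m·n = 5·3 + 2·2 + 0·0 = 15 + 4 + 0 = 19
|m| = √(5² + 2² + 0²) = √29 ≈ 5.385
|n| = √(3² + 2² + 0²) = √13 ≈ 3.606
cos θ = (m·n)/(|m||n|) = 19/(5.385·3.606) ≈ 0.9785
θ = arccos(0.9785) ≈ 11.89°

11.89°


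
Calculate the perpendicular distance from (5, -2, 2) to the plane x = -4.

distance = |a·x₀ + b·y₀ + c·z₀ - d| / √(a² + b² + c²)
  = |1·5 + 0·(-2) + 0·2 - (-4)| / √(1² + 0² + 0²)
  = |5 + 0 + 0 + 4| / √(1 + 0 + 0)
  = |9| / √1
  = 9 / 1
  ≈ 9

9


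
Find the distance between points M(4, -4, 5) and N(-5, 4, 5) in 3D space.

d = √[(x₂-x₁)² + (y₂-y₁)² + (z₂-z₁)²]
  = √[(-9)² + 8² + 0²]
  = √[81 + 64 + 0]
  = √145
  ≈ 12.04

12.04


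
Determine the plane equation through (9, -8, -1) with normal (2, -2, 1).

The plane through P with normal n = (a, b, c) satisfies n·(r - P) = 0,
i.e. ax + by + cz = a·x₀ + b·y₀ + c·z₀.
d = 2·9 + (-2)·(-8) + 1·(-1)
  = 18 + 16 - 1
  = 33
Equation: 2x - 2y + z = 33

2x - 2y + z = 33


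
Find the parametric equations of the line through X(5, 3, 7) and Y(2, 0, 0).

Direction vector d = Y - X = (2 - 5, 0 - 3, 0 - 7) = (-3, -3, -7)
Parametric form r = X + t·d:
x = 5 - 3t, y = 3 - 3t, z = 7 - 7t

x = 5 - 3t, y = 3 - 3t, z = 7 - 7t


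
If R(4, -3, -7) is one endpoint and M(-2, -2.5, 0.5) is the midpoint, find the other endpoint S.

S = 2M - R
  = (2·(-2) - 4, 2·(-2.5) - (-3), 2·0.5 - (-7))
  = (-4 - 4, -5 + 3, 1 + 7)
  = (-8, -2, 8)

(-8, -2, 8)


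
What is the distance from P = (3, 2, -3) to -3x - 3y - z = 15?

distance = |a·x₀ + b·y₀ + c·z₀ - d| / √(a² + b² + c²)
  = |(-3)·3 + (-3)·2 + (-1)·(-3) - 15| / √((-3)² + (-3)² + (-1)²)
  = |-9 - 6 + 3 - 15| / √(9 + 9 + 1)
  = |-27| / √19
  = 27 / 4.359
  ≈ 6.194

6.194


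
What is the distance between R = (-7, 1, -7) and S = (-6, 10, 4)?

d = √[(x₂-x₁)² + (y₂-y₁)² + (z₂-z₁)²]
  = √[1² + 9² + 11²]
  = √[1 + 81 + 121]
  = √203
  ≈ 14.25

14.25


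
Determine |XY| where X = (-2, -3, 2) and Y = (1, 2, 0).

d = √[(x₂-x₁)² + (y₂-y₁)² + (z₂-z₁)²]
  = √[3² + 5² + (-2)²]
  = √[9 + 25 + 4]
  = √38
  ≈ 6.164

6.164


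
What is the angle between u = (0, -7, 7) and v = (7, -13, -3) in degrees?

u·v = 0·7 + (-7)·(-13) + 7·(-3) = 0 + 91 - 21 = 70
|u| = √(0² + (-7)² + 7²) = √98 ≈ 9.899
|v| = √(7² + (-13)² + (-3)²) = √227 ≈ 15.07
cos θ = (u·v)/(|u||v|) = 70/(9.899·15.07) ≈ 0.4693
θ = arccos(0.4693) ≈ 62.01°

62.01°


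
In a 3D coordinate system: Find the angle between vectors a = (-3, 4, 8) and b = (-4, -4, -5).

a·b = (-3)·(-4) + 4·(-4) + 8·(-5) = 12 - 16 - 40 = -44
|a| = √((-3)² + 4² + 8²) = √89 ≈ 9.434
|b| = √((-4)² + (-4)² + (-5)²) = √57 ≈ 7.55
cos θ = (a·b)/(|a||b|) = -44/(9.434·7.55) ≈ -0.6178
θ = arccos(-0.6178) ≈ 128.2°

128.2°


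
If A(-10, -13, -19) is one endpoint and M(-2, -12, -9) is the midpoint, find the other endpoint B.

B = 2M - A
  = (2·(-2) - (-10), 2·(-12) - (-13), 2·(-9) - (-19))
  = (-4 + 10, -24 + 13, -18 + 19)
  = (6, -11, 1)

(6, -11, 1)


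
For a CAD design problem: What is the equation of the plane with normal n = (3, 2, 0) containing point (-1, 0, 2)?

The plane through P with normal n = (a, b, c) satisfies n·(r - P) = 0,
i.e. ax + by + cz = a·x₀ + b·y₀ + c·z₀.
d = 3·(-1) + 2·0 + 0·2
  = -3 + 0 + 0
  = -3
Equation: 3x + 2y = -3

3x + 2y = -3


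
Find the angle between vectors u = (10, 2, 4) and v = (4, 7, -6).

u·v = 10·4 + 2·7 + 4·(-6) = 40 + 14 - 24 = 30
|u| = √(10² + 2² + 4²) = √120 ≈ 10.95
|v| = √(4² + 7² + (-6)²) = √101 ≈ 10.05
cos θ = (u·v)/(|u||v|) = 30/(10.95·10.05) ≈ 0.2725
θ = arccos(0.2725) ≈ 74.19°

74.19°


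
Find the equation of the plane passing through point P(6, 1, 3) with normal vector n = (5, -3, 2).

The plane through P with normal n = (a, b, c) satisfies n·(r - P) = 0,
i.e. ax + by + cz = a·x₀ + b·y₀ + c·z₀.
d = 5·6 + (-3)·1 + 2·3
  = 30 - 3 + 6
  = 33
Equation: 5x - 3y + 2z = 33

5x - 3y + 2z = 33


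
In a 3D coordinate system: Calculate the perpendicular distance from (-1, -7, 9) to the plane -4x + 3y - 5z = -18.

distance = |a·x₀ + b·y₀ + c·z₀ - d| / √(a² + b² + c²)
  = |(-4)·(-1) + 3·(-7) + (-5)·9 - (-18)| / √((-4)² + 3² + (-5)²)
  = |4 - 21 - 45 + 18| / √(16 + 9 + 25)
  = |-44| / √50
  = 44 / 7.071
  ≈ 6.223

6.223


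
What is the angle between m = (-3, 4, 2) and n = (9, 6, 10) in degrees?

m·n = (-3)·9 + 4·6 + 2·10 = -27 + 24 + 20 = 17
|m| = √((-3)² + 4² + 2²) = √29 ≈ 5.385
|n| = √(9² + 6² + 10²) = √217 ≈ 14.73
cos θ = (m·n)/(|m||n|) = 17/(5.385·14.73) ≈ 0.2143
θ = arccos(0.2143) ≈ 77.63°

77.63°


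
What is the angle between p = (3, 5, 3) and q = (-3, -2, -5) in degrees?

p·q = 3·(-3) + 5·(-2) + 3·(-5) = -9 - 10 - 15 = -34
|p| = √(3² + 5² + 3²) = √43 ≈ 6.557
|q| = √((-3)² + (-2)² + (-5)²) = √38 ≈ 6.164
cos θ = (p·q)/(|p||q|) = -34/(6.557·6.164) ≈ -0.8411
θ = arccos(-0.8411) ≈ 147.3°

147.3°


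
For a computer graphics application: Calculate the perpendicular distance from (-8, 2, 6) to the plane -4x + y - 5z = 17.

distance = |a·x₀ + b·y₀ + c·z₀ - d| / √(a² + b² + c²)
  = |(-4)·(-8) + 1·2 + (-5)·6 - 17| / √((-4)² + 1² + (-5)²)
  = |32 + 2 - 30 - 17| / √(16 + 1 + 25)
  = |-13| / √42
  = 13 / 6.481
  ≈ 2.006

2.006


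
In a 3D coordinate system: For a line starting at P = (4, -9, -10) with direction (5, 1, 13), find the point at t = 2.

P(t) = P + t·d
  = (4 + 5·2, -9 + 1·2, -10 + 13·2)
  = (4 + 10, -9 + 2, -10 + 26)
  = (14, -7, 16)

(14, -7, 16)


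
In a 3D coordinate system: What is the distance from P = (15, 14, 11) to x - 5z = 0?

distance = |a·x₀ + b·y₀ + c·z₀ - d| / √(a² + b² + c²)
  = |1·15 + 0·14 + (-5)·11 - 0| / √(1² + 0² + (-5)²)
  = |15 + 0 - 55 + 0| / √(1 + 0 + 25)
  = |-40| / √26
  = 40 / 5.099
  ≈ 7.845

7.845


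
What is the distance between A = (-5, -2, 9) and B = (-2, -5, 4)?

d = √[(x₂-x₁)² + (y₂-y₁)² + (z₂-z₁)²]
  = √[3² + (-3)² + (-5)²]
  = √[9 + 9 + 25]
  = √43
  ≈ 6.557

6.557


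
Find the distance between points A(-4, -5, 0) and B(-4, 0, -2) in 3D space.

d = √[(x₂-x₁)² + (y₂-y₁)² + (z₂-z₁)²]
  = √[0² + 5² + (-2)²]
  = √[0 + 25 + 4]
  = √29
  ≈ 5.385

5.385


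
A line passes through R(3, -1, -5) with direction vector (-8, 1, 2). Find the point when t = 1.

P(t) = R + t·d
  = (3 + (-8)·1, -1 + 1·1, -5 + 2·1)
  = (3 - 8, -1 + 1, -5 + 2)
  = (-5, 0, -3)

(-5, 0, -3)


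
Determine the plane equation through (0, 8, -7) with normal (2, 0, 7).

The plane through P with normal n = (a, b, c) satisfies n·(r - P) = 0,
i.e. ax + by + cz = a·x₀ + b·y₀ + c·z₀.
d = 2·0 + 0·8 + 7·(-7)
  = 0 + 0 - 49
  = -49
Equation: 2x + 7z = -49

2x + 7z = -49


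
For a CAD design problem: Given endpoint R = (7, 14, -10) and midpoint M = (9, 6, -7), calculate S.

S = 2M - R
  = (2·9 - 7, 2·6 - 14, 2·(-7) - (-10))
  = (18 - 7, 12 - 14, -14 + 10)
  = (11, -2, -4)

(11, -2, -4)


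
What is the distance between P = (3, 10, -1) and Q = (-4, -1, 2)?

d = √[(x₂-x₁)² + (y₂-y₁)² + (z₂-z₁)²]
  = √[(-7)² + (-11)² + 3²]
  = √[49 + 121 + 9]
  = √179
  ≈ 13.38

13.38


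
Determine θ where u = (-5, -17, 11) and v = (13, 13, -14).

u·v = (-5)·13 + (-17)·13 + 11·(-14) = -65 - 221 - 154 = -440
|u| = √((-5)² + (-17)² + 11²) = √435 ≈ 20.86
|v| = √(13² + 13² + (-14)²) = √534 ≈ 23.11
cos θ = (u·v)/(|u||v|) = -440/(20.86·23.11) ≈ -0.9129
θ = arccos(-0.9129) ≈ 155.9°

155.9°


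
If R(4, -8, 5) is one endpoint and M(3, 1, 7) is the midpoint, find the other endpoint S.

S = 2M - R
  = (2·3 - 4, 2·1 - (-8), 2·7 - 5)
  = (6 - 4, 2 + 8, 14 - 5)
  = (2, 10, 9)

(2, 10, 9)


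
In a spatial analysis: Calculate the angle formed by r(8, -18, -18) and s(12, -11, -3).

r·s = 8·12 + (-18)·(-11) + (-18)·(-3) = 96 + 198 + 54 = 348
|r| = √(8² + (-18)² + (-18)²) = √712 ≈ 26.68
|s| = √(12² + (-11)² + (-3)²) = √274 ≈ 16.55
cos θ = (r·s)/(|r||s|) = 348/(26.68·16.55) ≈ 0.7879
θ = arccos(0.7879) ≈ 38.01°

38.01°


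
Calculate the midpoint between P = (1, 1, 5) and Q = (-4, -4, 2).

M = ((x₁+x₂)/2, (y₁+y₂)/2, (z₁+z₂)/2)
  = ((1 - 4)/2, (1 - 4)/2, (5 + 2)/2)
  = (-3/2, -3/2, 7/2)
  = (-1.5, -1.5, 3.5)

(-1.5, -1.5, 3.5)


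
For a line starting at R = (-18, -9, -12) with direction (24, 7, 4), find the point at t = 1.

P(t) = R + t·d
  = (-18 + 24·1, -9 + 7·1, -12 + 4·1)
  = (-18 + 24, -9 + 7, -12 + 4)
  = (6, -2, -8)

(6, -2, -8)


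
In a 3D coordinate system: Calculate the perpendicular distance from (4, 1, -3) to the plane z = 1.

distance = |a·x₀ + b·y₀ + c·z₀ - d| / √(a² + b² + c²)
  = |0·4 + 0·1 + 1·(-3) - 1| / √(0² + 0² + 1²)
  = |0 + 0 - 3 - 1| / √(0 + 0 + 1)
  = |-4| / √1
  = 4 / 1
  ≈ 4

4


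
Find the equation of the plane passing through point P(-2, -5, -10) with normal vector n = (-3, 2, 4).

The plane through P with normal n = (a, b, c) satisfies n·(r - P) = 0,
i.e. ax + by + cz = a·x₀ + b·y₀ + c·z₀.
d = (-3)·(-2) + 2·(-5) + 4·(-10)
  = 6 - 10 - 40
  = -44
Equation: -3x + 2y + 4z = -44

-3x + 2y + 4z = -44


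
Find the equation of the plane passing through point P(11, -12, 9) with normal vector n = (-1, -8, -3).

The plane through P with normal n = (a, b, c) satisfies n·(r - P) = 0,
i.e. ax + by + cz = a·x₀ + b·y₀ + c·z₀.
d = (-1)·11 + (-8)·(-12) + (-3)·9
  = -11 + 96 - 27
  = 58
Equation: -x - 8y - 3z = 58

-x - 8y - 3z = 58


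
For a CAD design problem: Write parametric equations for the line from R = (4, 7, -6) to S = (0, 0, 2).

Direction vector d = S - R = (0 - 4, 0 - 7, 2 + 6) = (-4, -7, 8)
Parametric form r = R + t·d:
x = 4 - 4t, y = 7 - 7t, z = -6 + 8t

x = 4 - 4t, y = 7 - 7t, z = -6 + 8t


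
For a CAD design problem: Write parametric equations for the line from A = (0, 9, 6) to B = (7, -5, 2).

Direction vector d = B - A = (7 + 0, -5 - 9, 2 - 6) = (7, -14, -4)
Parametric form r = A + t·d:
x = 0 + 7t, y = 9 - 14t, z = 6 - 4t

x = 0 + 7t, y = 9 - 14t, z = 6 - 4t


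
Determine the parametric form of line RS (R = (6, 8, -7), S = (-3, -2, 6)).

Direction vector d = S - R = (-3 - 6, -2 - 8, 6 + 7) = (-9, -10, 13)
Parametric form r = R + t·d:
x = 6 - 9t, y = 8 - 10t, z = -7 + 13t

x = 6 - 9t, y = 8 - 10t, z = -7 + 13t


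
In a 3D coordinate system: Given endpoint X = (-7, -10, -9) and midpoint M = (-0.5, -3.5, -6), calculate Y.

Y = 2M - X
  = (2·(-0.5) - (-7), 2·(-3.5) - (-10), 2·(-6) - (-9))
  = (-1 + 7, -7 + 10, -12 + 9)
  = (6, 3, -3)

(6, 3, -3)


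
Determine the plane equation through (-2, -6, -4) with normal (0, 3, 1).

The plane through P with normal n = (a, b, c) satisfies n·(r - P) = 0,
i.e. ax + by + cz = a·x₀ + b·y₀ + c·z₀.
d = 0·(-2) + 3·(-6) + 1·(-4)
  = 0 - 18 - 4
  = -22
Equation: 3y + z = -22

3y + z = -22


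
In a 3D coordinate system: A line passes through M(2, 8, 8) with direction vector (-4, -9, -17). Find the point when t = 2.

P(t) = M + t·d
  = (2 + (-4)·2, 8 + (-9)·2, 8 + (-17)·2)
  = (2 - 8, 8 - 18, 8 - 34)
  = (-6, -10, -26)

(-6, -10, -26)


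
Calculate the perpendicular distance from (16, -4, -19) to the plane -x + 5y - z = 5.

distance = |a·x₀ + b·y₀ + c·z₀ - d| / √(a² + b² + c²)
  = |(-1)·16 + 5·(-4) + (-1)·(-19) - 5| / √((-1)² + 5² + (-1)²)
  = |-16 - 20 + 19 - 5| / √(1 + 25 + 1)
  = |-22| / √27
  = 22 / 5.196
  ≈ 4.234

4.234


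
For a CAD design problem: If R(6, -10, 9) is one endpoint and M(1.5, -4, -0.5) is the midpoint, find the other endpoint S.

S = 2M - R
  = (2·1.5 - 6, 2·(-4) - (-10), 2·(-0.5) - 9)
  = (3 - 6, -8 + 10, -1 - 9)
  = (-3, 2, -10)

(-3, 2, -10)


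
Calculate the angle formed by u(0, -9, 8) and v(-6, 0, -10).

u·v = 0·(-6) + (-9)·0 + 8·(-10) = 0 + 0 - 80 = -80
|u| = √(0² + (-9)² + 8²) = √145 ≈ 12.04
|v| = √((-6)² + 0² + (-10)²) = √136 ≈ 11.66
cos θ = (u·v)/(|u||v|) = -80/(12.04·11.66) ≈ -0.5697
θ = arccos(-0.5697) ≈ 124.7°

124.7°


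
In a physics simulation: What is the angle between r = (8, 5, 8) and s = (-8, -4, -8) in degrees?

r·s = 8·(-8) + 5·(-4) + 8·(-8) = -64 - 20 - 64 = -148
|r| = √(8² + 5² + 8²) = √153 ≈ 12.37
|s| = √((-8)² + (-4)² + (-8)²) = √144 ≈ 12
cos θ = (r·s)/(|r||s|) = -148/(12.37·12) ≈ -0.9971
θ = arccos(-0.9971) ≈ 175.6°

175.6°


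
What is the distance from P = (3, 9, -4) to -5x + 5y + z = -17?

distance = |a·x₀ + b·y₀ + c·z₀ - d| / √(a² + b² + c²)
  = |(-5)·3 + 5·9 + 1·(-4) - (-17)| / √((-5)² + 5² + 1²)
  = |-15 + 45 - 4 + 17| / √(25 + 25 + 1)
  = |43| / √51
  = 43 / 7.141
  ≈ 6.021

6.021


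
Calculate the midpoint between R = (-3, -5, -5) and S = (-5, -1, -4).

M = ((x₁+x₂)/2, (y₁+y₂)/2, (z₁+z₂)/2)
  = ((-3 - 5)/2, (-5 - 1)/2, (-5 - 4)/2)
  = (-8/2, -6/2, -9/2)
  = (-4, -3, -4.5)

(-4, -3, -4.5)


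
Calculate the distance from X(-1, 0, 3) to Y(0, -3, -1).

d = √[(x₂-x₁)² + (y₂-y₁)² + (z₂-z₁)²]
  = √[1² + (-3)² + (-4)²]
  = √[1 + 9 + 16]
  = √26
  ≈ 5.099

5.099


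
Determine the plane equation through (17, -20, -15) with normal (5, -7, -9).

The plane through P with normal n = (a, b, c) satisfies n·(r - P) = 0,
i.e. ax + by + cz = a·x₀ + b·y₀ + c·z₀.
d = 5·17 + (-7)·(-20) + (-9)·(-15)
  = 85 + 140 + 135
  = 360
Equation: 5x - 7y - 9z = 360

5x - 7y - 9z = 360


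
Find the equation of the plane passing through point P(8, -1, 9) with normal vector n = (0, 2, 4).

The plane through P with normal n = (a, b, c) satisfies n·(r - P) = 0,
i.e. ax + by + cz = a·x₀ + b·y₀ + c·z₀.
d = 0·8 + 2·(-1) + 4·9
  = 0 - 2 + 36
  = 34
Equation: 2y + 4z = 34

2y + 4z = 34


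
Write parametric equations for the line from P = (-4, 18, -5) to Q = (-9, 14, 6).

Direction vector d = Q - P = (-9 + 4, 14 - 18, 6 + 5) = (-5, -4, 11)
Parametric form r = P + t·d:
x = -4 - 5t, y = 18 - 4t, z = -5 + 11t

x = -4 - 5t, y = 18 - 4t, z = -5 + 11t


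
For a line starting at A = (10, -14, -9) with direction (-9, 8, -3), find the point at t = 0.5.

P(t) = A + t·d
  = (10 + (-9)·0.5, -14 + 8·0.5, -9 + (-3)·0.5)
  = (10 - 4.5, -14 + 4, -9 - 1.5)
  = (5.5, -10, -10.5)

(5.5, -10, -10.5)


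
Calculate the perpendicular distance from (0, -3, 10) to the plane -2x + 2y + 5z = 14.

distance = |a·x₀ + b·y₀ + c·z₀ - d| / √(a² + b² + c²)
  = |(-2)·0 + 2·(-3) + 5·10 - 14| / √((-2)² + 2² + 5²)
  = |0 - 6 + 50 - 14| / √(4 + 4 + 25)
  = |30| / √33
  = 30 / 5.745
  ≈ 5.222

5.222


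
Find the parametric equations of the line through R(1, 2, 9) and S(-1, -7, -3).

Direction vector d = S - R = (-1 - 1, -7 - 2, -3 - 9) = (-2, -9, -12)
Parametric form r = R + t·d:
x = 1 - 2t, y = 2 - 9t, z = 9 - 12t

x = 1 - 2t, y = 2 - 9t, z = 9 - 12t


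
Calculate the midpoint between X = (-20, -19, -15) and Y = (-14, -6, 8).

M = ((x₁+x₂)/2, (y₁+y₂)/2, (z₁+z₂)/2)
  = ((-20 - 14)/2, (-19 - 6)/2, (-15 + 8)/2)
  = (-34/2, -25/2, -7/2)
  = (-17, -12.5, -3.5)

(-17, -12.5, -3.5)


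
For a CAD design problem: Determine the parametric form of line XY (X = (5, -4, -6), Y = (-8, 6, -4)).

Direction vector d = Y - X = (-8 - 5, 6 + 4, -4 + 6) = (-13, 10, 2)
Parametric form r = X + t·d:
x = 5 - 13t, y = -4 + 10t, z = -6 + 2t

x = 5 - 13t, y = -4 + 10t, z = -6 + 2t


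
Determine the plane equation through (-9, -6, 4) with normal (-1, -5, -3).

The plane through P with normal n = (a, b, c) satisfies n·(r - P) = 0,
i.e. ax + by + cz = a·x₀ + b·y₀ + c·z₀.
d = (-1)·(-9) + (-5)·(-6) + (-3)·4
  = 9 + 30 - 12
  = 27
Equation: -x - 5y - 3z = 27

-x - 5y - 3z = 27


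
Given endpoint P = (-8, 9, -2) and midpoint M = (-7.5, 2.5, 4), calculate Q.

Q = 2M - P
  = (2·(-7.5) - (-8), 2·2.5 - 9, 2·4 - (-2))
  = (-15 + 8, 5 - 9, 8 + 2)
  = (-7, -4, 10)

(-7, -4, 10)


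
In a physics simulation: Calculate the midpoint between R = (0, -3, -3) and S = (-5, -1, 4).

M = ((x₁+x₂)/2, (y₁+y₂)/2, (z₁+z₂)/2)
  = ((0 - 5)/2, (-3 - 1)/2, (-3 + 4)/2)
  = (-5/2, -4/2, 1/2)
  = (-2.5, -2, 0.5)

(-2.5, -2, 0.5)


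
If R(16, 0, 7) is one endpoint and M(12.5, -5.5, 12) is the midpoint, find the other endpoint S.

S = 2M - R
  = (2·12.5 - 16, 2·(-5.5) - 0, 2·12 - 7)
  = (25 - 16, -11 + 0, 24 - 7)
  = (9, -11, 17)

(9, -11, 17)


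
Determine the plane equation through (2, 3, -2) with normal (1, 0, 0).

The plane through P with normal n = (a, b, c) satisfies n·(r - P) = 0,
i.e. ax + by + cz = a·x₀ + b·y₀ + c·z₀.
d = 1·2 + 0·3 + 0·(-2)
  = 2 + 0 + 0
  = 2
Equation: x = 2

x = 2


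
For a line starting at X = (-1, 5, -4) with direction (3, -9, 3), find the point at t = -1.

P(t) = X + t·d
  = (-1 + 3·(-1), 5 + (-9)·(-1), -4 + 3·(-1))
  = (-1 - 3, 5 + 9, -4 - 3)
  = (-4, 14, -7)

(-4, 14, -7)


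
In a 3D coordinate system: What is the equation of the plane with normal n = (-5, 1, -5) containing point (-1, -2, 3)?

The plane through P with normal n = (a, b, c) satisfies n·(r - P) = 0,
i.e. ax + by + cz = a·x₀ + b·y₀ + c·z₀.
d = (-5)·(-1) + 1·(-2) + (-5)·3
  = 5 - 2 - 15
  = -12
Equation: -5x + y - 5z = -12

-5x + y - 5z = -12


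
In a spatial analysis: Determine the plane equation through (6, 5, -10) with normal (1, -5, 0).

The plane through P with normal n = (a, b, c) satisfies n·(r - P) = 0,
i.e. ax + by + cz = a·x₀ + b·y₀ + c·z₀.
d = 1·6 + (-5)·5 + 0·(-10)
  = 6 - 25 + 0
  = -19
Equation: x - 5y = -19

x - 5y = -19


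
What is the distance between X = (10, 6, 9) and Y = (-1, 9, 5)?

d = √[(x₂-x₁)² + (y₂-y₁)² + (z₂-z₁)²]
  = √[(-11)² + 3² + (-4)²]
  = √[121 + 9 + 16]
  = √146
  ≈ 12.08

12.08


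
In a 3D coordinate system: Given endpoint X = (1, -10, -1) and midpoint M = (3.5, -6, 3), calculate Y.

Y = 2M - X
  = (2·3.5 - 1, 2·(-6) - (-10), 2·3 - (-1))
  = (7 - 1, -12 + 10, 6 + 1)
  = (6, -2, 7)

(6, -2, 7)


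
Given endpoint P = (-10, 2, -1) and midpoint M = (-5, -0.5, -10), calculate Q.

Q = 2M - P
  = (2·(-5) - (-10), 2·(-0.5) - 2, 2·(-10) - (-1))
  = (-10 + 10, -1 - 2, -20 + 1)
  = (0, -3, -19)

(0, -3, -19)


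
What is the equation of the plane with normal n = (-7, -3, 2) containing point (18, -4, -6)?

The plane through P with normal n = (a, b, c) satisfies n·(r - P) = 0,
i.e. ax + by + cz = a·x₀ + b·y₀ + c·z₀.
d = (-7)·18 + (-3)·(-4) + 2·(-6)
  = -126 + 12 - 12
  = -126
Equation: -7x - 3y + 2z = -126

-7x - 3y + 2z = -126


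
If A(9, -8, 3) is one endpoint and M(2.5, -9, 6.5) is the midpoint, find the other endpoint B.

B = 2M - A
  = (2·2.5 - 9, 2·(-9) - (-8), 2·6.5 - 3)
  = (5 - 9, -18 + 8, 13 - 3)
  = (-4, -10, 10)

(-4, -10, 10)


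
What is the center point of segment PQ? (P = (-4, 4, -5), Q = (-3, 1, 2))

M = ((x₁+x₂)/2, (y₁+y₂)/2, (z₁+z₂)/2)
  = ((-4 - 3)/2, (4 + 1)/2, (-5 + 2)/2)
  = (-7/2, 5/2, -3/2)
  = (-3.5, 2.5, -1.5)

(-3.5, 2.5, -1.5)


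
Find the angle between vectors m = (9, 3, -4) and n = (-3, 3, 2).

m·n = 9·(-3) + 3·3 + (-4)·2 = -27 + 9 - 8 = -26
|m| = √(9² + 3² + (-4)²) = √106 ≈ 10.3
|n| = √((-3)² + 3² + 2²) = √22 ≈ 4.69
cos θ = (m·n)/(|m||n|) = -26/(10.3·4.69) ≈ -0.5384
θ = arccos(-0.5384) ≈ 122.6°

122.6°


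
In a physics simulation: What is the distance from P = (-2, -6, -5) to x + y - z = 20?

distance = |a·x₀ + b·y₀ + c·z₀ - d| / √(a² + b² + c²)
  = |1·(-2) + 1·(-6) + (-1)·(-5) - 20| / √(1² + 1² + (-1)²)
  = |-2 - 6 + 5 - 20| / √(1 + 1 + 1)
  = |-23| / √3
  = 23 / 1.732
  ≈ 13.28

13.28


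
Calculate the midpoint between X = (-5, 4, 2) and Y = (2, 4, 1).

M = ((x₁+x₂)/2, (y₁+y₂)/2, (z₁+z₂)/2)
  = ((-5 + 2)/2, (4 + 4)/2, (2 + 1)/2)
  = (-3/2, 8/2, 3/2)
  = (-1.5, 4, 1.5)

(-1.5, 4, 1.5)


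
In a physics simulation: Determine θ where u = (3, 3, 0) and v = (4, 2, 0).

u·v = 3·4 + 3·2 + 0·0 = 12 + 6 + 0 = 18
|u| = √(3² + 3² + 0²) = √18 ≈ 4.243
|v| = √(4² + 2² + 0²) = √20 ≈ 4.472
cos θ = (u·v)/(|u||v|) = 18/(4.243·4.472) ≈ 0.9487
θ = arccos(0.9487) ≈ 18.43°

18.43°
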